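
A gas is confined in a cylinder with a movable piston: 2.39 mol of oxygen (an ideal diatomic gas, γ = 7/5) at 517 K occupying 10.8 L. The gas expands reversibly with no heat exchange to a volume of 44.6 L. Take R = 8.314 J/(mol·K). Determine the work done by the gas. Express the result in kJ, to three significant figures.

W ≈ 11.1 kJ

Adiabatic: TV^(γ−1) = const with γ = 7/5.
T₂ = T₁ (V₁/V₂)^(γ−1) = 517 × (10.8/44.6)^0.4 = 517 × 0.5671 = 293.2 K.
W_by = nCᵥ(T₁ − T₂) = (2.39)(20.79)(517 − 293.2) = 11119 J.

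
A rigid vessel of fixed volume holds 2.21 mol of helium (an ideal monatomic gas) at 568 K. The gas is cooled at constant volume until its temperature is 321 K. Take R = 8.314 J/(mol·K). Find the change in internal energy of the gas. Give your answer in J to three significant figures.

ΔU ≈ -6810 J

Constant volume ⇒ W = 0, so Q = ΔU = nCᵥΔT with Cᵥ = 3R/2 = 12.47 J/(mol·K).
ΔU = (2.21)(12.47)(321 − 568) = -6808 J.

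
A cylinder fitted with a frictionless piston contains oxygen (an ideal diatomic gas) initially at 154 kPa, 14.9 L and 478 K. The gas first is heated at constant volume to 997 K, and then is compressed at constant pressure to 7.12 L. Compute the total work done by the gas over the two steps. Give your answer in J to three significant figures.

W_total ≈ -2500 J

Step 1 (isochoric): W = 0 (constant volume).
After step 1: P = 321.2 kPa (V unchanged).
Step 2 (isobaric): W = PΔV = (321.2 kPa)(7.12 − 14.9 L) = -2499 J.
W_total = 0 − 2499 = -2499 J.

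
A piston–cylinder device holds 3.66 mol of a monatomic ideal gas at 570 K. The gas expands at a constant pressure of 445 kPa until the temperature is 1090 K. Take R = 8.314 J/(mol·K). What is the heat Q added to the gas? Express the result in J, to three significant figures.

Q ≈ 39600 J

Isobaric: W = nRΔT = (3.66)(8.314)(520) = 15823 J.
ΔU = nCᵥΔT with Cᵥ = 3R/2: ΔU = (3.66)(12.47)(520) = 23735 J.
Q = ΔU + W = 23735 + 15823 = 39558 J.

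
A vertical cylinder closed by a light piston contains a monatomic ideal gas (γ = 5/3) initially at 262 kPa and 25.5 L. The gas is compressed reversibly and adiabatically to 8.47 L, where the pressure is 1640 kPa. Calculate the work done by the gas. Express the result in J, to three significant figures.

Adiabatic: W = (P₁V₁ − P₂V₂)/(γ − 1) with γ = 5/3.
P₁V₁ = 6681 J, P₂V₂ = 13891 J.
W = (6681 − 13891) / 0.6667 = -10815 J.

W ≈ -10800 J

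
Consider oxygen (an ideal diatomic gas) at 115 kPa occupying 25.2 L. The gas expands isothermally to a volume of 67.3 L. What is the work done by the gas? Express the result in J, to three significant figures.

Isothermal: W = nRT ln(V₂/V₁) = P₁V₁ ln(V₂/V₁).
P₁V₁ = (115 kPa)(25.2 L) = 2898 J.
W = 2898 × ln(67.3/25.2) = 2898 × 0.9823
W_by_gas = 2847 J.

W ≈ 2850 J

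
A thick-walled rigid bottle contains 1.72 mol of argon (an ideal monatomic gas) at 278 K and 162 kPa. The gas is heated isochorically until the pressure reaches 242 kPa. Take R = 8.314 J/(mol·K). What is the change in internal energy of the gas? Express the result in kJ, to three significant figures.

ΔU ≈ 2.94 kJ

Constant volume ⇒ W = 0, so Q = ΔU = nCᵥΔT with Cᵥ = 3R/2 = 12.47 J/(mol·K).
At constant V, T₂/T₁ = P₂/P₁ ⇒ ΔT = T₁(P₂/P₁ − 1) = 278·(242/162 − 1) = 137.3 K.
ΔU = (1.72)(12.47)(137.3) = 2945 J.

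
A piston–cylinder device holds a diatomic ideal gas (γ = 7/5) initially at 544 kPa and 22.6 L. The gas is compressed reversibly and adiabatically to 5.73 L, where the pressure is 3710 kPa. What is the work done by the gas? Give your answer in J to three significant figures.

W ≈ -22400 J

Adiabatic: W = (P₁V₁ − P₂V₂)/(γ − 1) with γ = 7/5.
P₁V₁ = 12294 J, P₂V₂ = 21258 J.
W = (12294 − 21258) / 0.4 = -22410 J.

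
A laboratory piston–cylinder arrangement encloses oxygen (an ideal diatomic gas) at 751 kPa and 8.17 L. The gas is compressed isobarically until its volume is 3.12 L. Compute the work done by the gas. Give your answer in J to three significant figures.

W ≈ -3790 J

Isobaric: W = P ΔV.
W = (751 kPa)(3.12 − 8.17 L) = (751)(-5.05) = -3793 J.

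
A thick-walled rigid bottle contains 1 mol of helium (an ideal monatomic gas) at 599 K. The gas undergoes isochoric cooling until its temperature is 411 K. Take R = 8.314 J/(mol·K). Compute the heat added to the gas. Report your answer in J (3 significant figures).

Q ≈ -2340 J

Constant volume ⇒ W = 0, so Q = ΔU = nCᵥΔT with Cᵥ = 3R/2 = 12.47 J/(mol·K).
ΔU = (1)(12.47)(411 − 599) = -2345 J.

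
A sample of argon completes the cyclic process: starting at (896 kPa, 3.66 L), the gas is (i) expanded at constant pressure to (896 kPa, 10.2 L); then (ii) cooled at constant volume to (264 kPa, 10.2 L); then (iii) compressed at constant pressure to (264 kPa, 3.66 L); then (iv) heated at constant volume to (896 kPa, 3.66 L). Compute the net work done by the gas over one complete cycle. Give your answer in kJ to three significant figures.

Constant-volume legs do no work.
W(i) = (896)(10.2 − 3.66) = 5860 J; W(iii) = (264)(3.66 − 10.2) = -1727 J.
W_net = 5860 − 1727 = 4133 J (the clockwise enclosed area).

W_net ≈ 4.13 kJ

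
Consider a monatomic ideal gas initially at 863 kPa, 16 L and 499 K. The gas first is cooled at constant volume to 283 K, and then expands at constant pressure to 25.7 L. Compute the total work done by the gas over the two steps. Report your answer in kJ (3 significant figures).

W_total ≈ 4.75 kJ

Step 1 (isochoric): W = 0 (constant volume).
After step 1: P = 489.4 kPa (V unchanged).
Step 2 (isobaric): W = PΔV = (489.4 kPa)(25.7 − 16 L) = 4748 J.
W_total = 0 + 4748 = 4748 J.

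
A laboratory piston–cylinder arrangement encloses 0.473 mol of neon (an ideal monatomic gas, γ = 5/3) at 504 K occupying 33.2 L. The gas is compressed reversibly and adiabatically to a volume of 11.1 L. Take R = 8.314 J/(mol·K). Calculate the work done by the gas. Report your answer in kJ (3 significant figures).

W ≈ -3.20 kJ

Adiabatic: TV^(γ−1) = const with γ = 5/3.
T₂ = T₁ (V₁/V₂)^(γ−1) = 504 × (33.2/11.1)^0.667 = 504 × 2.076 = 1046 K.
W_by = nCᵥ(T₁ − T₂) = (0.473)(12.47)(504 − 1046) = -3199 J.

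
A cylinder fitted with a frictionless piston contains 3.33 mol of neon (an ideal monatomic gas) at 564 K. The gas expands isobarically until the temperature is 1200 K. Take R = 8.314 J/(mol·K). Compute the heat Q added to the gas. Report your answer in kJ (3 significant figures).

Q ≈ 44.0 kJ

Isobaric: W = nRΔT = (3.33)(8.314)(636) = 17608 J.
ΔU = nCᵥΔT with Cᵥ = 3R/2: ΔU = (3.33)(12.47)(636) = 26412 J.
Q = ΔU + W = 26412 + 17608 = 44020 J.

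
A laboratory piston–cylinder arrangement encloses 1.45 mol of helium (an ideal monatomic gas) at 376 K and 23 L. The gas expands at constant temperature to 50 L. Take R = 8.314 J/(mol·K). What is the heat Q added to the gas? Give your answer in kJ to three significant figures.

Q ≈ 3.52 kJ

Isothermal ⇒ ΔU = 0, so Q = W = nRT ln(V₂/V₁).
Q = (1.45)(8.314)(376) ln(50/23) = 4533 × 0.7765 = 3520 J.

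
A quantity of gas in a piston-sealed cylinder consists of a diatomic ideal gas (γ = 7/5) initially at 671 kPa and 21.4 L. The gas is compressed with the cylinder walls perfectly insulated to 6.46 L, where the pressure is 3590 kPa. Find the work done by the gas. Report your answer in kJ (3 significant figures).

W ≈ -22.1 kJ

Adiabatic: W = (P₁V₁ − P₂V₂)/(γ − 1) with γ = 7/5.
P₁V₁ = 14359 J, P₂V₂ = 23191 J.
W = (14359 − 23191) / 0.4 = -22080 J.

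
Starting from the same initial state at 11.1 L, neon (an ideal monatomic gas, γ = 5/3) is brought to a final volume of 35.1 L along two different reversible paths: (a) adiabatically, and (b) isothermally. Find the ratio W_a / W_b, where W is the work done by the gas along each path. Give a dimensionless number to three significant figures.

Path (a) adiabatic: W = P₁V₁(1 − (V₁/V₂)^(γ−1))/(γ−1) → W_a/(P₁V₁) = 0.8037.
Path (b) isothermal: W = P₁V₁ ln(V₂/V₁) → W_b/(P₁V₁) = 1.151.
W_a / W_b = 0.8037 / 1.151 = 0.6981.

W_a / W_b ≈ 0.698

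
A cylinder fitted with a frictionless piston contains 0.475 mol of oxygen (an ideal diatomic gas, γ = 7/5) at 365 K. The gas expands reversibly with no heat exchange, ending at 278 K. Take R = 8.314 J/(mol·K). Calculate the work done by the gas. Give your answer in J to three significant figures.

W ≈ 859 J

Adiabatic ⇒ Q = 0, so W_by = −ΔU = nCᵥ(T₁ − T₂).
Cᵥ = 5R/2 = 20.79 J/(mol·K).
W = (0.475)(20.79)(365 − 278) = 858.9 J.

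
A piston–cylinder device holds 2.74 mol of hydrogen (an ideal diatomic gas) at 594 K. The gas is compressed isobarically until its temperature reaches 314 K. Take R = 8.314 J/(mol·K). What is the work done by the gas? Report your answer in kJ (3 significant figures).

W ≈ -6.38 kJ

Isobaric: W = P ΔV = nR ΔT.
W = (2.74)(8.314)(314 − 594) = -6379 J.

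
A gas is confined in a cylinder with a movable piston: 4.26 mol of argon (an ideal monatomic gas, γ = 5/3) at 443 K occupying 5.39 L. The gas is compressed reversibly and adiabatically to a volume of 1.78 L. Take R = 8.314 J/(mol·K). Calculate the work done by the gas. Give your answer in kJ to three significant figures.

W ≈ -25.7 kJ

Adiabatic: TV^(γ−1) = const with γ = 5/3.
T₂ = T₁ (V₁/V₂)^(γ−1) = 443 × (5.39/1.78)^0.667 = 443 × 2.093 = 927.2 K.
W_by = nCᵥ(T₁ − T₂) = (4.26)(12.47)(443 − 927.2) = -25725 J.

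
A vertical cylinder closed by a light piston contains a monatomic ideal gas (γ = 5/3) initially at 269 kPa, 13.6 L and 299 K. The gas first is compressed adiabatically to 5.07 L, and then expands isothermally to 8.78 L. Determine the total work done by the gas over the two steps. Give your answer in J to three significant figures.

W_total ≈ -1230 J

Step 1 (adiabatic): W = (P₁V₁ − P₂V₂)/(γ−1) = (3658 − 7063)/0.667 = -5107 J.
After step 1: P = 1393 kPa, V = 5.07 L, T = 577.2 K.
Step 2 (isothermal): W = P₁V₁ ln(V₂/V₁) = (7063) ln(8.78/5.07) = 3878 J.
W_total = -5107 + 3878 = -1228 J.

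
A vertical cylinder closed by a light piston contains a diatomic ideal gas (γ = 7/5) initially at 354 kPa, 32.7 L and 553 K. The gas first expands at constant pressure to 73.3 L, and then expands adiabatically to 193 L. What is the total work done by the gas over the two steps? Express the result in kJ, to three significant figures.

W_total ≈ 35.2 kJ

Step 1 (isobaric): W = PΔV = (354 kPa)(73.3 − 32.7 L) = 14372 J.
After step 1: P = 354 kPa, V = 73.3 L, T = 1240 K.
Step 2 (adiabatic): W = (P₁V₁ − P₂V₂)/(γ−1) = (25948 − 17617)/0.4 = 20829 J.
W_total = 14372 + 20829 = 35201 J.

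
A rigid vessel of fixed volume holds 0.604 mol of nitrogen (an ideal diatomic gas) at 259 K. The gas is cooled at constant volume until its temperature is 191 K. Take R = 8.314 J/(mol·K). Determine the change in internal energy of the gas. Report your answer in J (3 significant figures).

Constant volume ⇒ W = 0, so Q = ΔU = nCᵥΔT with Cᵥ = 5R/2 = 20.79 J/(mol·K).
ΔU = (0.604)(20.79)(191 − 259) = -853.7 J.

ΔU ≈ -854 J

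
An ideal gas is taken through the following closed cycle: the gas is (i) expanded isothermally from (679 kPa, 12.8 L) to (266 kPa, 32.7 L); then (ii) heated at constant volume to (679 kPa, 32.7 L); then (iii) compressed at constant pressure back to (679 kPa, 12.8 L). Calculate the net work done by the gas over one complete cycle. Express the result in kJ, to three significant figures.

Leg (i): W = PᵢVᵢ ln(V_f/Vᵢ) = (8691) ln(32.7/12.8) = 8152 J.
Leg (ii): W = 0.
Leg (iii): W = PΔV = (679)(12.8 − 32.7) = -13512 J.
W_net = 8152 − 13512 = -5360 J.

W_net ≈ -5.36 kJ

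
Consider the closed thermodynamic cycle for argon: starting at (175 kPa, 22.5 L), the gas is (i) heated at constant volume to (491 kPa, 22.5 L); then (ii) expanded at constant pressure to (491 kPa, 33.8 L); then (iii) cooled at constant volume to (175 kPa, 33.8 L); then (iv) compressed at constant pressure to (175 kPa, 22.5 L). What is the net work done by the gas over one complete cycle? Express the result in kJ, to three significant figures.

W_net ≈ 3.57 kJ

Constant-volume legs do no work.
W(ii) = (491)(33.8 − 22.5) = 5548 J; W(iv) = (175)(22.5 − 33.8) = -1977 J.
W_net = 5548 − 1977 = 3571 J (the clockwise enclosed area).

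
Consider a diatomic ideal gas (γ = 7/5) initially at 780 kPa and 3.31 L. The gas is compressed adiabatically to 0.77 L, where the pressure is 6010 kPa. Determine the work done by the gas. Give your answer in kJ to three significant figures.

Adiabatic: W = (P₁V₁ − P₂V₂)/(γ − 1) with γ = 7/5.
P₁V₁ = 2582 J, P₂V₂ = 4628 J.
W = (2582 − 4628) / 0.4 = -5115 J.

W ≈ -5.11 kJ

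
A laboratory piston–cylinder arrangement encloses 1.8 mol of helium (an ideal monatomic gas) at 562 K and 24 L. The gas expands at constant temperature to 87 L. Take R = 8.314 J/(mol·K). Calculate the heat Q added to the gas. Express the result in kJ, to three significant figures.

Isothermal ⇒ ΔU = 0, so Q = W = nRT ln(V₂/V₁).
Q = (1.8)(8.314)(562) ln(87/24) = 8410 × 1.288 = 10831 J.

Q ≈ 10.8 kJ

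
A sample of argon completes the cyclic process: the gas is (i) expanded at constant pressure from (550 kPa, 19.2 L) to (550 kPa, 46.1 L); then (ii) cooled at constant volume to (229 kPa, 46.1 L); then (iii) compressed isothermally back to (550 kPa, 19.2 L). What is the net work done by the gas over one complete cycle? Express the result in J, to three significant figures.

W_net ≈ 5550 J

Leg (i): W = PΔV = (550)(46.1 − 19.2) = 14795 J.
Leg (ii): W = 0.
Leg (iii): W = PᵢVᵢ ln(V_f/Vᵢ) = (10557) ln(19.2/46.1) = -9247 J.
W_net = 14795 − 9247 = 5548 J.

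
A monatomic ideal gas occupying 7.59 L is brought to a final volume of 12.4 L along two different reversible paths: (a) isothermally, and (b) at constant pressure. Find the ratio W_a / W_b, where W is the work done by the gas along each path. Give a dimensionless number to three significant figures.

W_a / W_b ≈ 0.775

Path (a) isothermal: W = P₁V₁ ln(V₂/V₁) → W_a/(P₁V₁) = 0.4909.
Path (b) isobaric: W = P₁(V₂ − V₁) → W_b/(P₁V₁) = 0.6337.
W_a / W_b = 0.4909 / 0.6337 = 0.7746.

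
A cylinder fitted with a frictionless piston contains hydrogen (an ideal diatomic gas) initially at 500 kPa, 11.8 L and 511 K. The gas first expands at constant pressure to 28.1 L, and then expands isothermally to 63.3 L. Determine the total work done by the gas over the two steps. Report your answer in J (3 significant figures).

W_total ≈ 19600 J

Step 1 (isobaric): W = PΔV = (500 kPa)(28.1 − 11.8 L) = 8150 J.
After step 1: P = 500 kPa, V = 28.1 L, T = 1217 K.
Step 2 (isothermal): W = P₁V₁ ln(V₂/V₁) = (14050) ln(63.3/28.1) = 11410 J.
W_total = 8150 + 11410 = 19560 J.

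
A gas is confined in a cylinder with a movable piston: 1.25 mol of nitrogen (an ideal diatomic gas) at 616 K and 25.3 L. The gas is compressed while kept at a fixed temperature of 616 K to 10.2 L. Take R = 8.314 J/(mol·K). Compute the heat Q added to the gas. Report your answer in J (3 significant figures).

Q ≈ -5820 J

Isothermal ⇒ ΔU = 0, so Q = W = nRT ln(V₂/V₁).
Q = (1.25)(8.314)(616) ln(10.2/25.3) = 6402 × -0.9084 = -5815 J.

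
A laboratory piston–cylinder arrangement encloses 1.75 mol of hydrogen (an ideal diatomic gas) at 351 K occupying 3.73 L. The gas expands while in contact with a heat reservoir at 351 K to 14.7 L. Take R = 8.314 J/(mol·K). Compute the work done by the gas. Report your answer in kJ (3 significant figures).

Isothermal: W = nRT ln(V₂/V₁).
W = (1.75)(8.314)(351) × ln(14.7/3.73)
  = 5107 × 1.371
W_by_gas = 7004 J.

W ≈ 7.00 kJ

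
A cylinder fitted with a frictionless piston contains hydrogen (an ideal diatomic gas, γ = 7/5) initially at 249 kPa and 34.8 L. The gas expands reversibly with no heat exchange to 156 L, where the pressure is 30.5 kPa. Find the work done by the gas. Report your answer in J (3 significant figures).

Adiabatic: W = (P₁V₁ − P₂V₂)/(γ − 1) with γ = 7/5.
P₁V₁ = 8665 J, P₂V₂ = 4758 J.
W = (8665 − 4758) / 0.4 = 9768 J.

W ≈ 9770 J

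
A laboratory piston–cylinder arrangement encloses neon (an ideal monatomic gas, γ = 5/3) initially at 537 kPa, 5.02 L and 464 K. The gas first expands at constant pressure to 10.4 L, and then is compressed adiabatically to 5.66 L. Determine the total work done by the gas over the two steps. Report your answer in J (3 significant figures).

Step 1 (isobaric): W = PΔV = (537 kPa)(10.4 − 5.02 L) = 2889 J.
After step 1: P = 537 kPa, V = 10.4 L, T = 961.3 K.
Step 2 (adiabatic): W = (P₁V₁ − P₂V₂)/(γ−1) = (5585 − 8378)/0.667 = -4190 J.
W_total = 2889 − 4190 = -1301 J.

W_total ≈ -1300 J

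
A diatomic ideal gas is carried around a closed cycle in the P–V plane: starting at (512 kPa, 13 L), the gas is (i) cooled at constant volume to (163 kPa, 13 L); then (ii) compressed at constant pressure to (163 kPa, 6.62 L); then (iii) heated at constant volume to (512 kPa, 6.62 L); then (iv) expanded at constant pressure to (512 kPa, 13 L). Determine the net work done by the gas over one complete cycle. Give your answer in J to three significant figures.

W_net ≈ 2230 J

Constant-volume legs do no work.
W(ii) = (163)(6.62 − 13) = -1040 J; W(iv) = (512)(13 − 6.62) = 3267 J.
W_net = -1040 + 3267 = 2227 J (the clockwise enclosed area).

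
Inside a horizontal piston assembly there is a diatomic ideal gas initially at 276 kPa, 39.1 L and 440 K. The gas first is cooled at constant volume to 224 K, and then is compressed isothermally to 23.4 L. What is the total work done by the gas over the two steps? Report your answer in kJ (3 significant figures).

W_total ≈ -2.82 kJ

Step 1 (isochoric): W = 0 (constant volume).
After step 1: P = 140.5 kPa (V unchanged).
Step 2 (isothermal): W = P₁V₁ ln(V₂/V₁) = (5494) ln(23.4/39.1) = -2820 J.
W_total = 0 − 2820 = -2820 J.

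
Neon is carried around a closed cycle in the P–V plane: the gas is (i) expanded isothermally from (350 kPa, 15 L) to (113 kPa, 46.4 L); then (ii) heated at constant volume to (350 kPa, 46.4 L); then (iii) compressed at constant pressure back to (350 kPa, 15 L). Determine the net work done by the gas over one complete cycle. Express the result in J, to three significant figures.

W_net ≈ -5060 J

Leg (i): W = PᵢVᵢ ln(V_f/Vᵢ) = (5250) ln(46.4/15) = 5929 J.
Leg (ii): W = 0.
Leg (iii): W = PΔV = (350)(15 − 46.4) = -10990 J.
W_net = 5929 − 10990 = -5061 J.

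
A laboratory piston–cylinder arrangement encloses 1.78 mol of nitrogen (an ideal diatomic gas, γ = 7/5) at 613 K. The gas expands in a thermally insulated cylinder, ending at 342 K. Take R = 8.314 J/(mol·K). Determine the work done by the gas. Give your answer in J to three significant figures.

W ≈ 10000 J

Adiabatic ⇒ Q = 0, so W_by = −ΔU = nCᵥ(T₁ − T₂).
Cᵥ = 5R/2 = 20.79 J/(mol·K).
W = (1.78)(20.79)(613 − 342) = 10026 J.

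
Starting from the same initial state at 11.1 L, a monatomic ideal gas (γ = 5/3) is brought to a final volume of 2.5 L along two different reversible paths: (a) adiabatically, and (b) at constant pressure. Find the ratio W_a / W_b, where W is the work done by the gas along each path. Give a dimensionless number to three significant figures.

W_a / W_b ≈ 3.29

Path (a) adiabatic: W = P₁V₁(1 − (V₁/V₂)^(γ−1))/(γ−1) → W_a/(P₁V₁) = -2.552.
Path (b) isobaric: W = P₁(V₂ − V₁) → W_b/(P₁V₁) = -0.7748.
W_a / W_b = -2.552 / -0.7748 = 3.294.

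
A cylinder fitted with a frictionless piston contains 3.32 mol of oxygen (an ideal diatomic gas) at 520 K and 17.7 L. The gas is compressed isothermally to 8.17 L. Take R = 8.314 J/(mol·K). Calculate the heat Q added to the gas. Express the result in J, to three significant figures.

Q ≈ -11100 J

Isothermal ⇒ ΔU = 0, so Q = W = nRT ln(V₂/V₁).
Q = (3.32)(8.314)(520) ln(8.17/17.7) = 14353 × -0.7731 = -11096 J.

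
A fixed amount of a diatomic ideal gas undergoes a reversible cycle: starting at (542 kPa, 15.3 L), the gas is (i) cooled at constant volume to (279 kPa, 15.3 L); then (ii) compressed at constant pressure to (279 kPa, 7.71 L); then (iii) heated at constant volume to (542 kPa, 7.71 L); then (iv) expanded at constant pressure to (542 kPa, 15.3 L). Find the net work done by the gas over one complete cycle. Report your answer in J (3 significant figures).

W_net ≈ 2000 J

Constant-volume legs do no work.
W(ii) = (279)(7.71 − 15.3) = -2118 J; W(iv) = (542)(15.3 − 7.71) = 4114 J.
W_net = -2118 + 4114 = 1996 J (the clockwise enclosed area).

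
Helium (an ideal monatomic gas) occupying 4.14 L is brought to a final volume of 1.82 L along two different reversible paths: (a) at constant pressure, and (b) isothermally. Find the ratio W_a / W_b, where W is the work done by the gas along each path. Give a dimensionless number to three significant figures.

Path (a) isobaric: W = P₁(V₂ − V₁) → W_a/(P₁V₁) = -0.5604.
Path (b) isothermal: W = P₁V₁ ln(V₂/V₁) → W_b/(P₁V₁) = -0.8219.
W_a / W_b = -0.5604 / -0.8219 = 0.6819.

W_a / W_b ≈ 0.682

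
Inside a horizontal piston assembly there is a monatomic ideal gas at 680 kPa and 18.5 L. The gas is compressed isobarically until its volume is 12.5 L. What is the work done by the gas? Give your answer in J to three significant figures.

W ≈ -4080 J

Isobaric: W = P ΔV.
W = (680 kPa)(12.5 − 18.5 L) = (680)(-6) = -4080 J.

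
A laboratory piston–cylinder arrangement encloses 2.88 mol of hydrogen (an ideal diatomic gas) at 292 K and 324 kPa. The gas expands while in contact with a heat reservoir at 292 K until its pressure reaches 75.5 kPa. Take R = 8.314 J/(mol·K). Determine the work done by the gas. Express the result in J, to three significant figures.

W ≈ 10200 J

Isothermal process: W = nRT ln(V₂/V₁) = nRT ln(P₁/P₂).
W = (2.88)(8.314)(292) × ln(324/75.5)
  = 6992 × ln(4.291) = 6992 × 1.457
W_by_gas = 10184 J.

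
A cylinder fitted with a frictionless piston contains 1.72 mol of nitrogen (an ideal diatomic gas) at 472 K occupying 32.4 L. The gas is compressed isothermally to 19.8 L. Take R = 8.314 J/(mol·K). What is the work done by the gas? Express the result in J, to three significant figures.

Isothermal: W = nRT ln(V₂/V₁).
W = (1.72)(8.314)(472) × ln(19.8/32.4)
  = 6750 × -0.4925
W_by_gas = -3324 J.

W ≈ -3320 J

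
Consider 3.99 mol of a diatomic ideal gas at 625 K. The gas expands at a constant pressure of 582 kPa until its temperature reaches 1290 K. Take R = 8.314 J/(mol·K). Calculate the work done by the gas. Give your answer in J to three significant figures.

Isobaric: W = P ΔV = nR ΔT.
W = (3.99)(8.314)(1290 − 625) = 22060 J.

W ≈ 22100 J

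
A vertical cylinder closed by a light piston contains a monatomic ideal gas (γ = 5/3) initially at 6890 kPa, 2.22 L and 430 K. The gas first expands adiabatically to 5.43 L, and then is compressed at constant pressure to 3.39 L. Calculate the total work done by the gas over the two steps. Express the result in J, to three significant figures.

Step 1 (adiabatic): W = (P₁V₁ − P₂V₂)/(γ−1) = (15296 − 8426)/0.667 = 10305 J.
After step 1: P = 1552 kPa, V = 5.43 L, T = 236.9 K.
Step 2 (isobaric): W = PΔV = (1552 kPa)(3.39 − 5.43 L) = -3165 J.
W_total = 10305 − 3165 = 7140 J.

W_total ≈ 7140 J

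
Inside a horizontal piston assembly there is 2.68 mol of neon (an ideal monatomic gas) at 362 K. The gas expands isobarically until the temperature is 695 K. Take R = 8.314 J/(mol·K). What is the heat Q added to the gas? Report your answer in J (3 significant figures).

Q ≈ 18500 J

Isobaric: W = nRΔT = (2.68)(8.314)(333) = 7420 J.
ΔU = nCᵥΔT with Cᵥ = 3R/2: ΔU = (2.68)(12.47)(333) = 11130 J.
Q = ΔU + W = 11130 + 7420 = 18549 J.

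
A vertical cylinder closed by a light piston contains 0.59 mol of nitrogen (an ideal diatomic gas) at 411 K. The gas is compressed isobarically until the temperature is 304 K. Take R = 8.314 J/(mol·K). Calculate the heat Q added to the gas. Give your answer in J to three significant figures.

Isobaric: W = nRΔT = (0.59)(8.314)(-107) = -524.9 J.
ΔU = nCᵥΔT with Cᵥ = 5R/2: ΔU = (0.59)(20.79)(-107) = -1312 J.
Q = ΔU + W = -1312 − 524.9 = -1837 J.

Q ≈ -1840 J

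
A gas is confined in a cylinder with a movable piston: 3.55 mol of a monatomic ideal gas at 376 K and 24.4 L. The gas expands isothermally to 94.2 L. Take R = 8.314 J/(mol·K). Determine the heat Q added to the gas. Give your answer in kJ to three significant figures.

Q ≈ 15.0 kJ

Isothermal ⇒ ΔU = 0, so Q = W = nRT ln(V₂/V₁).
Q = (3.55)(8.314)(376) ln(94.2/24.4) = 11098 × 1.351 = 14991 J.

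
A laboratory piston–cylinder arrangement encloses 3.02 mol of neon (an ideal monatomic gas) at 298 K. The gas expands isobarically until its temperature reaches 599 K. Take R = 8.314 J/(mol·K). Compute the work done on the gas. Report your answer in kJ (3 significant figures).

Isobaric: W = P ΔV = nR ΔT.
W = (3.02)(8.314)(599 − 298) = 7558 J.
Work on gas = −W_by = -7558 J.

W ≈ -7.56 kJ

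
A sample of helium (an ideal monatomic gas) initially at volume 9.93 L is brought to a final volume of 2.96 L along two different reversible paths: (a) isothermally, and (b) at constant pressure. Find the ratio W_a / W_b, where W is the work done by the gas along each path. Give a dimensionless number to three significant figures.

W_a / W_b ≈ 1.72

Path (a) isothermal: W = P₁V₁ ln(V₂/V₁) → W_a/(P₁V₁) = -1.21.
Path (b) isobaric: W = P₁(V₂ − V₁) → W_b/(P₁V₁) = -0.7019.
W_a / W_b = -1.21 / -0.7019 = 1.724.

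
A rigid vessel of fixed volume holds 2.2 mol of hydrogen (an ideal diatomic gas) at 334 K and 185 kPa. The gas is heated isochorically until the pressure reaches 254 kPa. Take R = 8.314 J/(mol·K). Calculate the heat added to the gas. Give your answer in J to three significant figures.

Constant volume ⇒ W = 0, so Q = ΔU = nCᵥΔT with Cᵥ = 5R/2 = 20.79 J/(mol·K).
At constant V, T₂/T₁ = P₂/P₁ ⇒ ΔT = T₁(P₂/P₁ − 1) = 334·(254/185 − 1) = 124.6 K.
ΔU = (2.2)(20.79)(124.6) = 5696 J.

Q ≈ 5700 J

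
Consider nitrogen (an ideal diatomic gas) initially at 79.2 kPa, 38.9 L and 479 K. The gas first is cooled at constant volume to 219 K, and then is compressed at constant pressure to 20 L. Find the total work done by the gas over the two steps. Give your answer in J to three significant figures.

W_total ≈ -684 J

Step 1 (isochoric): W = 0 (constant volume).
After step 1: P = 36.21 kPa (V unchanged).
Step 2 (isobaric): W = PΔV = (36.21 kPa)(20 − 38.9 L) = -684.4 J.
W_total = 0 − 684.4 = -684.4 J.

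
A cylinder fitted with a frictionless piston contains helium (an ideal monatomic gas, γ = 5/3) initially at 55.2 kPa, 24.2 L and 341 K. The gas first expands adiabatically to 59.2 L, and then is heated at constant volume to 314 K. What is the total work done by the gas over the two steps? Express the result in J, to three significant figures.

Step 1 (adiabatic): W = (P₁V₁ − P₂V₂)/(γ−1) = (1336 − 735.8)/0.667 = 900.1 J.
Step 2 (isochoric): W = 0 (constant volume).
W_total = 900.1 + 0 = 900.1 J.

W_total ≈ 900 J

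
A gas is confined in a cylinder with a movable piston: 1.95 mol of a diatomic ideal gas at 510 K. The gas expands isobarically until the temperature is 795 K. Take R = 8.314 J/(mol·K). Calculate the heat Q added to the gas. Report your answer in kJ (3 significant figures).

Q ≈ 16.2 kJ

Isobaric: W = nRΔT = (1.95)(8.314)(285) = 4621 J.
ΔU = nCᵥΔT with Cᵥ = 5R/2: ΔU = (1.95)(20.79)(285) = 11551 J.
Q = ΔU + W = 11551 + 4621 = 16172 J.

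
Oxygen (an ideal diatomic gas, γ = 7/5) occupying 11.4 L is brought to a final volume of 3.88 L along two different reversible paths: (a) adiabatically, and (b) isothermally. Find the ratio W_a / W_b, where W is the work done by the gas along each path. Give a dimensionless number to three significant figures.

W_a / W_b ≈ 1.25

Path (a) adiabatic: W = P₁V₁(1 − (V₁/V₂)^(γ−1))/(γ−1) → W_a/(P₁V₁) = -1.347.
Path (b) isothermal: W = P₁V₁ ln(V₂/V₁) → W_b/(P₁V₁) = -1.078.
W_a / W_b = -1.347 / -1.078 = 1.25.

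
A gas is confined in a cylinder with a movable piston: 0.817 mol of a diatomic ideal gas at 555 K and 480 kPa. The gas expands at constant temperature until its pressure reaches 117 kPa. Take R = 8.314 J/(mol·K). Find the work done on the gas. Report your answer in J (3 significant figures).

Isothermal process: W = nRT ln(V₂/V₁) = nRT ln(P₁/P₂).
W = (0.817)(8.314)(555) × ln(480/117)
  = 3770 × ln(4.103) = 3770 × 1.412
W_by_gas = 5322 J; work on gas = −W_by = -5322 J.

W ≈ -5320 J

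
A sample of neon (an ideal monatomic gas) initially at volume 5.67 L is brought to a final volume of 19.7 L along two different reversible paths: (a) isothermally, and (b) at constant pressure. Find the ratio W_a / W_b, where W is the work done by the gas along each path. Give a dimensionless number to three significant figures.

Path (a) isothermal: W = P₁V₁ ln(V₂/V₁) → W_a/(P₁V₁) = 1.245.
Path (b) isobaric: W = P₁(V₂ − V₁) → W_b/(P₁V₁) = 2.474.
W_a / W_b = 1.245 / 2.474 = 0.5033.

W_a / W_b ≈ 0.503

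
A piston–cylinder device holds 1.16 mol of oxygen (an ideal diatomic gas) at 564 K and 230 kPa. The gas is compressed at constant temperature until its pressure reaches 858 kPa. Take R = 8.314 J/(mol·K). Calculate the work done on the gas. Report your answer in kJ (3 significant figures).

W ≈ 7.16 kJ

Isothermal process: W = nRT ln(V₂/V₁) = nRT ln(P₁/P₂).
W = (1.16)(8.314)(564) × ln(230/858)
  = 5439 × ln(0.2681) = 5439 × -1.317
W_by_gas = -7161 J; work on gas = −W_by = 7161 J.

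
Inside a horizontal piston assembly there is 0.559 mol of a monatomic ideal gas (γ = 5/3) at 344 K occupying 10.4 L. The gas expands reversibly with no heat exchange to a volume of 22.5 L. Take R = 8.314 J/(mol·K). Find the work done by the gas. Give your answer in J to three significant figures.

W ≈ 964 J

Adiabatic: TV^(γ−1) = const with γ = 5/3.
T₂ = T₁ (V₁/V₂)^(γ−1) = 344 × (10.4/22.5)^0.667 = 344 × 0.5978 = 205.6 K.
W_by = nCᵥ(T₁ − T₂) = (0.559)(12.47)(344 − 205.6) = 964.5 J.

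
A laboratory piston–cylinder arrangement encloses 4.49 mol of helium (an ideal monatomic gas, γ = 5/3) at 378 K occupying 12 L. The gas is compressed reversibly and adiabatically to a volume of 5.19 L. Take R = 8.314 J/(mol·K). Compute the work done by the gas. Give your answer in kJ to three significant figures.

Adiabatic: TV^(γ−1) = const with γ = 5/3.
T₂ = T₁ (V₁/V₂)^(γ−1) = 378 × (12/5.19)^0.667 = 378 × 1.749 = 660.9 K.
W_by = nCᵥ(T₁ − T₂) = (4.49)(12.47)(378 − 660.9) = -15844 J.

W ≈ -15.8 kJ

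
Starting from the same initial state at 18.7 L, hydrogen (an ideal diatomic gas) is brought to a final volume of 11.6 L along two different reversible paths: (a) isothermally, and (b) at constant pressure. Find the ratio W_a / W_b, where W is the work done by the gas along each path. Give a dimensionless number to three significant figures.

Path (a) isothermal: W = P₁V₁ ln(V₂/V₁) → W_a/(P₁V₁) = -0.4775.
Path (b) isobaric: W = P₁(V₂ − V₁) → W_b/(P₁V₁) = -0.3797.
W_a / W_b = -0.4775 / -0.3797 = 1.258.

W_a / W_b ≈ 1.26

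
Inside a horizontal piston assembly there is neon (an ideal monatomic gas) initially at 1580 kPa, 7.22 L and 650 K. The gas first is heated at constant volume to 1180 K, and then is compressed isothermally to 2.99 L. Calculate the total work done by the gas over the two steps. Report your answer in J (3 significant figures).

W_total ≈ -18300 J

Step 1 (isochoric): W = 0 (constant volume).
After step 1: P = 2868 kPa (V unchanged).
Step 2 (isothermal): W = P₁V₁ ln(V₂/V₁) = (20709) ln(2.99/7.22) = -18257 J.
W_total = 0 − 18257 = -18257 J.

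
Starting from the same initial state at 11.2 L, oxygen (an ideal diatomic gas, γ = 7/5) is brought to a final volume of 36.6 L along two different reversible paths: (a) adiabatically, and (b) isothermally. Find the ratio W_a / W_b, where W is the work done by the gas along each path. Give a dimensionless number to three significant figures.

W_a / W_b ≈ 0.797

Path (a) adiabatic: W = P₁V₁(1 − (V₁/V₂)^(γ−1))/(γ−1) → W_a/(P₁V₁) = 0.9432.
Path (b) isothermal: W = P₁V₁ ln(V₂/V₁) → W_b/(P₁V₁) = 1.184.
W_a / W_b = 0.9432 / 1.184 = 0.7965.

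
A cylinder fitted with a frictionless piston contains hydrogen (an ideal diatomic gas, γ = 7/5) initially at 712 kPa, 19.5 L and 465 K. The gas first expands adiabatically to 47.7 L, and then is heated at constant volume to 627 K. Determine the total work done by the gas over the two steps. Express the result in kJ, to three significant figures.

Step 1 (adiabatic): W = (P₁V₁ − P₂V₂)/(γ−1) = (13884 − 9708)/0.4 = 10440 J.
Step 2 (isochoric): W = 0 (constant volume).
W_total = 10440 + 0 = 10440 J.

W_total ≈ 10.4 kJ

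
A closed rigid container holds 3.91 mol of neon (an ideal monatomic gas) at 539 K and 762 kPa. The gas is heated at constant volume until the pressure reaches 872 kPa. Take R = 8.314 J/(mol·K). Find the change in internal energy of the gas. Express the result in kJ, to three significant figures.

ΔU ≈ 3.79 kJ

Constant volume ⇒ W = 0, so Q = ΔU = nCᵥΔT with Cᵥ = 3R/2 = 12.47 J/(mol·K).
At constant V, T₂/T₁ = P₂/P₁ ⇒ ΔT = T₁(P₂/P₁ − 1) = 539·(872/762 − 1) = 77.81 K.
ΔU = (3.91)(12.47)(77.81) = 3794 J.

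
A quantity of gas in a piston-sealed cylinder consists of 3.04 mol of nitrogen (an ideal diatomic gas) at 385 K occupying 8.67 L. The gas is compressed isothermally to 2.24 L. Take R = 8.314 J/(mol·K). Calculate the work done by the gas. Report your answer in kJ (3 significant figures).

Isothermal: W = nRT ln(V₂/V₁).
W = (3.04)(8.314)(385) × ln(2.24/8.67)
  = 9731 × -1.353
W_by_gas = -13169 J.

W ≈ -13.2 kJ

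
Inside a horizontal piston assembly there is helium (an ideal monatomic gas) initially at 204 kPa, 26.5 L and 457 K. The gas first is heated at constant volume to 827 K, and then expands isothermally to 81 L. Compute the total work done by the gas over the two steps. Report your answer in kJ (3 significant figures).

Step 1 (isochoric): W = 0 (constant volume).
After step 1: P = 369.2 kPa (V unchanged).
Step 2 (isothermal): W = P₁V₁ ln(V₂/V₁) = (9783) ln(81/26.5) = 10930 J.
W_total = 0 + 10930 = 10930 J.

W_total ≈ 10.9 kJ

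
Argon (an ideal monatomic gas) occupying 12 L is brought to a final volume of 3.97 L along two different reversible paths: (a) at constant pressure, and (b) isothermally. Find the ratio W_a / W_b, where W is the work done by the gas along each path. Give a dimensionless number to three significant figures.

W_a / W_b ≈ 0.605

Path (a) isobaric: W = P₁(V₂ − V₁) → W_a/(P₁V₁) = -0.6692.
Path (b) isothermal: W = P₁V₁ ln(V₂/V₁) → W_b/(P₁V₁) = -1.106.
W_a / W_b = -0.6692 / -1.106 = 0.605.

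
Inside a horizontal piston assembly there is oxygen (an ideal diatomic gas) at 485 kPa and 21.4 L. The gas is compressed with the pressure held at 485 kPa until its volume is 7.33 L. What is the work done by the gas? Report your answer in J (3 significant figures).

Isobaric: W = P ΔV.
W = (485 kPa)(7.33 − 21.4 L) = (485)(-14.07) = -6824 J.

W ≈ -6820 J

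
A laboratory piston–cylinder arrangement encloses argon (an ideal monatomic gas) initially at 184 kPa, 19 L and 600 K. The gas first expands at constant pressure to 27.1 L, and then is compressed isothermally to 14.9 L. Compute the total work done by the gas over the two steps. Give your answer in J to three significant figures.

Step 1 (isobaric): W = PΔV = (184 kPa)(27.1 − 19 L) = 1490 J.
After step 1: P = 184 kPa, V = 27.1 L, T = 855.8 K.
Step 2 (isothermal): W = P₁V₁ ln(V₂/V₁) = (4986) ln(14.9/27.1) = -2983 J.
W_total = 1490 − 2983 = -1492 J.

W_total ≈ -1490 J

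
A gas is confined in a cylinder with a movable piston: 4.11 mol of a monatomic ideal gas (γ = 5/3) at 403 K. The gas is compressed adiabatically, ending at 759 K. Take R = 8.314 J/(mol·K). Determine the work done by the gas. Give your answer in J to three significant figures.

Adiabatic ⇒ Q = 0, so W_by = −ΔU = nCᵥ(T₁ − T₂).
Cᵥ = 3R/2 = 12.47 J/(mol·K).
W = (4.11)(12.47)(403 − 759) = -18247 J.

W ≈ -18200 J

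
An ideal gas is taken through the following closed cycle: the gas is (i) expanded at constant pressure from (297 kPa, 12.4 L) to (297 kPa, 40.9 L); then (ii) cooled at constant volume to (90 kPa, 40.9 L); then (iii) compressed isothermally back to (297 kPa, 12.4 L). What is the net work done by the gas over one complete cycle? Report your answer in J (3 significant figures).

Leg (i): W = PΔV = (297)(40.9 − 12.4) = 8464 J.
Leg (ii): W = 0.
Leg (iii): W = PᵢVᵢ ln(V_f/Vᵢ) = (3681) ln(12.4/40.9) = -4393 J.
W_net = 8464 − 4393 = 4071 J.

W_net ≈ 4070 J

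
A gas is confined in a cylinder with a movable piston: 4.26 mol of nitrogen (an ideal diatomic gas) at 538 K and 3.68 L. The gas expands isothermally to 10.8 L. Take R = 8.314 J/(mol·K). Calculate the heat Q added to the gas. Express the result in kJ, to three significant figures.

Isothermal ⇒ ΔU = 0, so Q = W = nRT ln(V₂/V₁).
Q = (4.26)(8.314)(538) ln(10.8/3.68) = 19055 × 1.077 = 20515 J.

Q ≈ 20.5 kJ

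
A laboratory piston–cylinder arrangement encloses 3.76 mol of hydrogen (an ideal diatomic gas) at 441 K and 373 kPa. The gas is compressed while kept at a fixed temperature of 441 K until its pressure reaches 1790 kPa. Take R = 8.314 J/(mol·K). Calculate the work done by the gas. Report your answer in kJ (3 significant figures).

W ≈ -21.6 kJ

Isothermal process: W = nRT ln(V₂/V₁) = nRT ln(P₁/P₂).
W = (3.76)(8.314)(441) × ln(373/1790)
  = 13786 × ln(0.2084) = 13786 × -1.568
W_by_gas = -21622 J.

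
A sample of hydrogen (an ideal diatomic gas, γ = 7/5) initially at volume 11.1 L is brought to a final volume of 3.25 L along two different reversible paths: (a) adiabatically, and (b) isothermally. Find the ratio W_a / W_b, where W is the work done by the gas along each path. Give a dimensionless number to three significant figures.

W_a / W_b ≈ 1.29

Path (a) adiabatic: W = P₁V₁(1 − (V₁/V₂)^(γ−1))/(γ−1) → W_a/(P₁V₁) = -1.586.
Path (b) isothermal: W = P₁V₁ ln(V₂/V₁) → W_b/(P₁V₁) = -1.228.
W_a / W_b = -1.586 / -1.228 = 1.291.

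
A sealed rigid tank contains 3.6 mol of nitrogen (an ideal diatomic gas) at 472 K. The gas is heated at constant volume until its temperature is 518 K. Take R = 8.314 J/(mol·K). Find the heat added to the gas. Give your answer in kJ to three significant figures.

Q ≈ 3.44 kJ

Constant volume ⇒ W = 0, so Q = ΔU = nCᵥΔT with Cᵥ = 5R/2 = 20.79 J/(mol·K).
ΔU = (3.6)(20.79)(518 − 472) = 3442 J.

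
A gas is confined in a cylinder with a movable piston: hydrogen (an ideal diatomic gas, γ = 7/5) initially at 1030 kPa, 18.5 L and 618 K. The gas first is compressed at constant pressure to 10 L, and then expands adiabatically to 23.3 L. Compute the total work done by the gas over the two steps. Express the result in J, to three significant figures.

W_total ≈ -1360 J

Step 1 (isobaric): W = PΔV = (1030 kPa)(10 − 18.5 L) = -8755 J.
After step 1: P = 1030 kPa, V = 10 L, T = 334.1 K.
Step 2 (adiabatic): W = (P₁V₁ − P₂V₂)/(γ−1) = (10300 − 7343)/0.4 = 7392 J.
W_total = -8755 + 7392 = -1363 J.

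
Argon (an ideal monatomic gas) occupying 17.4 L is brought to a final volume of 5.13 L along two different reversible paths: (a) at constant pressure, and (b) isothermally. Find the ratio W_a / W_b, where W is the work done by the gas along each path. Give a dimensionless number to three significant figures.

Path (a) isobaric: W = P₁(V₂ − V₁) → W_a/(P₁V₁) = -0.7052.
Path (b) isothermal: W = P₁V₁ ln(V₂/V₁) → W_b/(P₁V₁) = -1.221.
W_a / W_b = -0.7052 / -1.221 = 0.5774.

W_a / W_b ≈ 0.577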